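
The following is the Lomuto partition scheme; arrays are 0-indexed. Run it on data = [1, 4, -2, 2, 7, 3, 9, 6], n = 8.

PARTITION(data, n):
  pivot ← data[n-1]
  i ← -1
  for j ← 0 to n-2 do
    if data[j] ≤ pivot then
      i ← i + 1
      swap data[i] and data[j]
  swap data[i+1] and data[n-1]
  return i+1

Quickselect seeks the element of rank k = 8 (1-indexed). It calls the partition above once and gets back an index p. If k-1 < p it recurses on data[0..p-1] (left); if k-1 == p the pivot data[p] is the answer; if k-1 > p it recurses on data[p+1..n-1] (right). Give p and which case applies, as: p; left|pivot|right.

5; right

pivot=6, i=-1
j=0: 1≤6, i=0, swap(0,0) ⇒ [1, 4, -2, 2, 7, 3, 9, 6]
j=1: 4≤6, i=1, swap(1,1) ⇒ [1, 4, -2, 2, 7, 3, 9, 6]
j=2: -2≤6, i=2, swap(2,2) ⇒ [1, 4, -2, 2, 7, 3, 9, 6]
j=3: 2≤6, i=3, swap(3,3) ⇒ [1, 4, -2, 2, 7, 3, 9, 6]
j=4: 7>6, skip
j=5: 3≤6, i=4, swap(4,5) ⇒ [1, 4, -2, 2, 3, 7, 9, 6]
j=6: 9>6, skip
swap(5,7) ⇒ [1, 4, -2, 2, 3, 6, 9, 7]; return 5
p = 5; k-1 = 7 > 5 ⇒ right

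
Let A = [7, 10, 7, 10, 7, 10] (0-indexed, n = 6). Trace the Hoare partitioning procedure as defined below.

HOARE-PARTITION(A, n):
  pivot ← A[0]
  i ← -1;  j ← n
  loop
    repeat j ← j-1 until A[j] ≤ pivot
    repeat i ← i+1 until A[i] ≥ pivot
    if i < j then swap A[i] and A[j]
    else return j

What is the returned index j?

pivot = A[0] = 7; i = -1, j = 6
j→4 (A[4]=7≤7), i→0 (A[0]=7≥7); i<j, swap → [7, 10, 7, 10, 7, 10]
j→2 (A[2]=7≤7), i→1 (A[1]=10≥7); i<j, swap → [7, 7, 10, 10, 7, 10]
j→1, i→2; i≥j, return j=1. A = [7, 7, 10, 10, 7, 10]

1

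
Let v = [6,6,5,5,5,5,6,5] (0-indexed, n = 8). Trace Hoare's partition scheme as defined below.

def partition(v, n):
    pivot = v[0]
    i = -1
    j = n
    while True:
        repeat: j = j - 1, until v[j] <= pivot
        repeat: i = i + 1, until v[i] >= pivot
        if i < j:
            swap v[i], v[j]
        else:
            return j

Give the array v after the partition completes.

pivot=6
j stops at 7 (5), i stops at 0 (6); swap ⇒ [5,6,5,5,5,5,6,6]
j stops at 6 (6), i stops at 1 (6); swap ⇒ [5,6,5,5,5,5,6,6]
j stops at 5, i stops at 6; i≥j ⇒ return 5. v=[5,6,5,5,5,5,6,6]

[5,6,5,5,5,5,6,6]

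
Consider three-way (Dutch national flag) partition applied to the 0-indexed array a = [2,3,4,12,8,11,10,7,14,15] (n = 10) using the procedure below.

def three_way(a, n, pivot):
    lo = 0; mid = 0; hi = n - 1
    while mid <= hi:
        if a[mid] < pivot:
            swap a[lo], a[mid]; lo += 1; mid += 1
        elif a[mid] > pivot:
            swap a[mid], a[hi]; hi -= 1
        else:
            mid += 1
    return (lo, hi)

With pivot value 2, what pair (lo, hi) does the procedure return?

lo=0 mid=0 hi=9
2=2: mid=1
3>2: swap(1,9), hi=8 ⇒ [2,15,4,12,8,11,10,7,14,3]
15>2: swap(1,8), hi=7 ⇒ [2,14,4,12,8,11,10,7,15,3]
14>2: swap(1,7), hi=6 ⇒ [2,7,4,12,8,11,10,14,15,3]
7>2: swap(1,6), hi=5 ⇒ [2,10,4,12,8,11,7,14,15,3]
10>2: swap(1,5), hi=4 ⇒ [2,11,4,12,8,10,7,14,15,3]
11>2: swap(1,4), hi=3 ⇒ [2,8,4,12,11,10,7,14,15,3]
8>2: swap(1,3), hi=2 ⇒ [2,12,4,8,11,10,7,14,15,3]
12>2: swap(1,2), hi=1 ⇒ [2,4,12,8,11,10,7,14,15,3]
4>2: swap(1,1), hi=0 ⇒ [2,4,12,8,11,10,7,14,15,3]
done. lo=0 hi=0; a=[2,4,12,8,11,10,7,14,15,3]

(0, 0)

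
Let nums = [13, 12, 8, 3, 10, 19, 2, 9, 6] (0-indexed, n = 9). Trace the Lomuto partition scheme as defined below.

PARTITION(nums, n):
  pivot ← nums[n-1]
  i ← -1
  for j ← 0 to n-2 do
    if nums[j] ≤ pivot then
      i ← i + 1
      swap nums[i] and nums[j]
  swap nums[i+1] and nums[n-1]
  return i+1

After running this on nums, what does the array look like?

[3, 2, 6, 13, 10, 19, 12, 9, 8]

pivot=6, i=-1
j=0: 13>6, skip
j=1: 12>6, skip
j=2: 8>6, skip
j=3: 3≤6, i=0, swap(0,3) ⇒ [3, 12, 8, 13, 10, 19, 2, 9, 6]
j=4: 10>6, skip
j=5: 19>6, skip
j=6: 2≤6, i=1, swap(1,6) ⇒ [3, 2, 8, 13, 10, 19, 12, 9, 6]
j=7: 9>6, skip
swap(2,8) ⇒ [3, 2, 6, 13, 10, 19, 12, 9, 8]; return 2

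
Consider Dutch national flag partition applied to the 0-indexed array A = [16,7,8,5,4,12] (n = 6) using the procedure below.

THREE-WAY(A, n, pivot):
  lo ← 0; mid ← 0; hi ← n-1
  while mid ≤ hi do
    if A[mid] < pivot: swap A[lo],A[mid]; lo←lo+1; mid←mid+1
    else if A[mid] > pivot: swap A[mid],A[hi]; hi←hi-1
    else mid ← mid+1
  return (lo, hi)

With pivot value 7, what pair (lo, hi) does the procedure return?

lo=0 mid=0 hi=5
16>7: swap(0,5), hi=4 ⇒ [12,7,8,5,4,16]
12>7: swap(0,4), hi=3 ⇒ [4,7,8,5,12,16]
4<7: swap(0,0), lo=1 mid=1 ⇒ [4,7,8,5,12,16]
7=7: mid=2
8>7: swap(2,3), hi=2 ⇒ [4,7,5,8,12,16]
5<7: swap(1,2), lo=2 mid=3 ⇒ [4,5,7,8,12,16]
done. lo=2 hi=2; A=[4,5,7,8,12,16]

(2, 2)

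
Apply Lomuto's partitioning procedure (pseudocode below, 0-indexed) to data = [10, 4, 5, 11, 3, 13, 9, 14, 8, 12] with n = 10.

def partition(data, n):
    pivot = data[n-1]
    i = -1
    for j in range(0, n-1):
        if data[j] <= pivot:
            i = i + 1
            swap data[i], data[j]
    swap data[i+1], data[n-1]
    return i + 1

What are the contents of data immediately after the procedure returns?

[10, 4, 5, 11, 3, 9, 8, 12, 13, 14]

pivot = data[9] = 12; i = -1
j=0: data[0]=10 ≤ 12 → i=0, swap data[0],data[0] (no change) → [10, 4, 5, 11, 3, 13, 9, 14, 8, 12]
j=1: data[1]=4 ≤ 12 → i=1, swap data[1],data[1] (no change) → [10, 4, 5, 11, 3, 13, 9, 14, 8, 12]
j=2: data[2]=5 ≤ 12 → i=2, swap data[2],data[2] (no change) → [10, 4, 5, 11, 3, 13, 9, 14, 8, 12]
j=3: data[3]=11 ≤ 12 → i=3, swap data[3],data[3] (no change) → [10, 4, 5, 11, 3, 13, 9, 14, 8, 12]
j=4: data[4]=3 ≤ 12 → i=4, swap data[4],data[4] (no change) → [10, 4, 5, 11, 3, 13, 9, 14, 8, 12]
j=5: data[5]=13 > 12 → no swap
j=6: data[6]=9 ≤ 12 → i=5, swap data[5],data[6] → [10, 4, 5, 11, 3, 9, 13, 14, 8, 12]
j=7: data[7]=14 > 12 → no swap
j=8: data[8]=8 ≤ 12 → i=6, swap data[6],data[8] → [10, 4, 5, 11, 3, 9, 8, 14, 13, 12]
final swap data[7],data[9] → [10, 4, 5, 11, 3, 9, 8, 12, 13, 14]; return 7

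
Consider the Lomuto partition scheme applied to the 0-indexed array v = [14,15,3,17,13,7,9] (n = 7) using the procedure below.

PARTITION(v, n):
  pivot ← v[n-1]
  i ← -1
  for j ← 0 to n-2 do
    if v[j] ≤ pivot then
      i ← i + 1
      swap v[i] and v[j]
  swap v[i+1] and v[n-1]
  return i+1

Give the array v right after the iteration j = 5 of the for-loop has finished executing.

pivot=9, i=-1
j=0: 14>9, skip
j=1: 15>9, skip
j=2: 3≤9, i=0, swap(0,2) ⇒ [3,15,14,17,13,7,9]
j=3: 17>9, skip
j=4: 13>9, skip
j=5: 7≤9, i=1, swap(1,5) ⇒ [3,7,14,17,13,15,9]
(after j=5) v = [3,7,14,17,13,15,9]

[3,7,14,17,13,15,9]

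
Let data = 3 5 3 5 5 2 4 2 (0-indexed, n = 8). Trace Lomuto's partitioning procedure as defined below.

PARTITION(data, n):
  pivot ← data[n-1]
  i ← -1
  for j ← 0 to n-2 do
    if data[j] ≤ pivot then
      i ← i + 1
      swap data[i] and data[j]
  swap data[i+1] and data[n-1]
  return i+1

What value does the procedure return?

1

pivot=2, i=-1
j=0: 3>2, skip
j=1: 5>2, skip
j=2: 3>2, skip
j=3: 5>2, skip
j=4: 5>2, skip
j=5: 2≤2, i=0, swap(0,5) ⇒ 2 5 3 5 5 3 4 2
j=6: 4>2, skip
swap(1,7) ⇒ 2 2 3 5 5 3 4 5; return 1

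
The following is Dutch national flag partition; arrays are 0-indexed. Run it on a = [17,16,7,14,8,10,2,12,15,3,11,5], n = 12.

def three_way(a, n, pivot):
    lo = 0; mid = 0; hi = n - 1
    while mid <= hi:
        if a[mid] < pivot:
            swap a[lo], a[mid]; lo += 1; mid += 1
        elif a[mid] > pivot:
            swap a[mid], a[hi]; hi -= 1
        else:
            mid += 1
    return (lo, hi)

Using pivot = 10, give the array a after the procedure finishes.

pivot = 10; lo=0, mid=0, hi=11
a[mid]=17>10: swap a[0],a[11]; hi=10 → [5,16,7,14,8,10,2,12,15,3,11,17]
a[mid]=5<10: swap a[0],a[0]; lo=1,mid=1 → [5,16,7,14,8,10,2,12,15,3,11,17]
a[mid]=16>10: swap a[1],a[10]; hi=9 → [5,11,7,14,8,10,2,12,15,3,16,17]
a[mid]=11>10: swap a[1],a[9]; hi=8 → [5,3,7,14,8,10,2,12,15,11,16,17]
a[mid]=3<10: swap a[1],a[1]; lo=2,mid=2 → [5,3,7,14,8,10,2,12,15,11,16,17]
a[mid]=7<10: swap a[2],a[2]; lo=3,mid=3 → [5,3,7,14,8,10,2,12,15,11,16,17]
a[mid]=14>10: swap a[3],a[8]; hi=7 → [5,3,7,15,8,10,2,12,14,11,16,17]
a[mid]=15>10: swap a[3],a[7]; hi=6 → [5,3,7,12,8,10,2,15,14,11,16,17]
a[mid]=12>10: swap a[3],a[6]; hi=5 → [5,3,7,2,8,10,12,15,14,11,16,17]
a[mid]=2<10: swap a[3],a[3]; lo=4,mid=4 → [5,3,7,2,8,10,12,15,14,11,16,17]
a[mid]=8<10: swap a[4],a[4]; lo=5,mid=5 → [5,3,7,2,8,10,12,15,14,11,16,17]
a[mid]=10=10: mid=6
end: lo=5, hi=5; a = [5,3,7,2,8,10,12,15,14,11,16,17]

[5,3,7,2,8,10,12,15,14,11,16,17]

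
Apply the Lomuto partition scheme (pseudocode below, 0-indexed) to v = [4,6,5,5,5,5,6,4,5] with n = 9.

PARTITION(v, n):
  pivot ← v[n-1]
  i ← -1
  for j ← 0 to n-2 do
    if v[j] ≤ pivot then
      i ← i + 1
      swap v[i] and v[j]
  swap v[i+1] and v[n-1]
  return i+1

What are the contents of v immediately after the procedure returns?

pivot = v[8] = 5; i = -1
j=0: v[0]=4 ≤ 5 → i=0, swap v[0],v[0] (no change) → [4,6,5,5,5,5,6,4,5]
j=1: v[1]=6 > 5 → no swap
j=2: v[2]=5 ≤ 5 → i=1, swap v[1],v[2] → [4,5,6,5,5,5,6,4,5]
j=3: v[3]=5 ≤ 5 → i=2, swap v[2],v[3] → [4,5,5,6,5,5,6,4,5]
j=4: v[4]=5 ≤ 5 → i=3, swap v[3],v[4] → [4,5,5,5,6,5,6,4,5]
j=5: v[5]=5 ≤ 5 → i=4, swap v[4],v[5] → [4,5,5,5,5,6,6,4,5]
j=6: v[6]=6 > 5 → no swap
j=7: v[7]=4 ≤ 5 → i=5, swap v[5],v[7] → [4,5,5,5,5,4,6,6,5]
final swap v[6],v[8] → [4,5,5,5,5,4,5,6,6]; return 6

[4,5,5,5,5,4,5,6,6]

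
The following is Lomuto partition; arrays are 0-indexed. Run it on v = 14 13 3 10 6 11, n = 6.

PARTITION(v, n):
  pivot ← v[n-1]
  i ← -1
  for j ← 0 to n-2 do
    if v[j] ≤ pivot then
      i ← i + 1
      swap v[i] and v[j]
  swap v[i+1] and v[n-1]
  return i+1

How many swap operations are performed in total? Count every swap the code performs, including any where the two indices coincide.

4

pivot = v[5] = 11; i = -1
j=0: v[0]=14 > 11 → no swap
j=1: v[1]=13 > 11 → no swap
j=2: v[2]=3 ≤ 11 → i=0, swap v[0],v[2] → 3 13 14 10 6 11
j=3: v[3]=10 ≤ 11 → i=1, swap v[1],v[3] → 3 10 14 13 6 11
j=4: v[4]=6 ≤ 11 → i=2, swap v[2],v[4] → 3 10 6 13 14 11
final swap v[3],v[5] → 3 10 6 11 14 13; return 3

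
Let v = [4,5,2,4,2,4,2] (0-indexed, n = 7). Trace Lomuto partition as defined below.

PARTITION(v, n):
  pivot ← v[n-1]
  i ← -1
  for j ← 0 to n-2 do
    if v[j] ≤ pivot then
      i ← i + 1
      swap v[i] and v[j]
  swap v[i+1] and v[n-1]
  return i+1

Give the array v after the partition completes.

[2,2,2,4,5,4,4]

pivot = v[6] = 2; i = -1
j=0: v[0]=4 > 2 → no swap
j=1: v[1]=5 > 2 → no swap
j=2: v[2]=2 ≤ 2 → i=0, swap v[0],v[2] → [2,5,4,4,2,4,2]
j=3: v[3]=4 > 2 → no swap
j=4: v[4]=2 ≤ 2 → i=1, swap v[1],v[4] → [2,2,4,4,5,4,2]
j=5: v[5]=4 > 2 → no swap
final swap v[2],v[6] → [2,2,2,4,5,4,4]; return 2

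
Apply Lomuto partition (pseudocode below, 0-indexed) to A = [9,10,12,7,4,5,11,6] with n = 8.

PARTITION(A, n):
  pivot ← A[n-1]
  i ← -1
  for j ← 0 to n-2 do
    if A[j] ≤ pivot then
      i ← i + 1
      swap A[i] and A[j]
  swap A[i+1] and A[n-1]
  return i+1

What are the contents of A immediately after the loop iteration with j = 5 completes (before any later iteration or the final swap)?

pivot=6, i=-1
j=0: 9>6, skip
j=1: 10>6, skip
j=2: 12>6, skip
j=3: 7>6, skip
j=4: 4≤6, i=0, swap(0,4) ⇒ [4,10,12,7,9,5,11,6]
j=5: 5≤6, i=1, swap(1,5) ⇒ [4,5,12,7,9,10,11,6]
(after j=5) A = [4,5,12,7,9,10,11,6]

[4,5,12,7,9,10,11,6]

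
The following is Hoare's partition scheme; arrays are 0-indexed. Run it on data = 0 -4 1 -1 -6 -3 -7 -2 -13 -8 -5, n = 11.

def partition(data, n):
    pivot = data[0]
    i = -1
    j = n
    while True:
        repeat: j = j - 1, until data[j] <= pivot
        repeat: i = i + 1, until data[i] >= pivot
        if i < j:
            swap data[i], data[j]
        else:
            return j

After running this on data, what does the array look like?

pivot=0
j stops at 10 (-5), i stops at 0 (0); swap ⇒ -5 -4 1 -1 -6 -3 -7 -2 -13 -8 0
j stops at 9 (-8), i stops at 2 (1); swap ⇒ -5 -4 -8 -1 -6 -3 -7 -2 -13 1 0
j stops at 8, i stops at 9; i≥j ⇒ return 8. data=-5 -4 -8 -1 -6 -3 -7 -2 -13 1 0

-5 -4 -8 -1 -6 -3 -7 -2 -13 1 0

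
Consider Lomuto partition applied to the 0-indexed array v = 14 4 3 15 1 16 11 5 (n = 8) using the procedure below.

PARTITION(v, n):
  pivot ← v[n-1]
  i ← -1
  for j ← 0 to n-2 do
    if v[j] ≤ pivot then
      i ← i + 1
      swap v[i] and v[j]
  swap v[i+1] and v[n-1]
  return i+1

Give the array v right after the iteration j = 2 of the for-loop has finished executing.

pivot = v[7] = 5; i = -1
j=0: v[0]=14 > 5 → no swap
j=1: v[1]=4 ≤ 5 → i=0, swap v[0],v[1] → 4 14 3 15 1 16 11 5
j=2: v[2]=3 ≤ 5 → i=1, swap v[1],v[2] → 4 3 14 15 1 16 11 5
(after j=2) v = 4 3 14 15 1 16 11 5

4 3 14 15 1 16 11 5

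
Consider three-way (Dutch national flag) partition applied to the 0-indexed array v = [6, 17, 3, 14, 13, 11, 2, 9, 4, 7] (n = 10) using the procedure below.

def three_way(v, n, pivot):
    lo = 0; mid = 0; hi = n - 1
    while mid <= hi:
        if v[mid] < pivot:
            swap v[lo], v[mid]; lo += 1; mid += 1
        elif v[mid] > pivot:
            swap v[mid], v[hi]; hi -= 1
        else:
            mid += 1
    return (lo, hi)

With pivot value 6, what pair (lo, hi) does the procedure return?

pivot = 6; lo=0, mid=0, hi=9
v[mid]=6=6: mid=1
v[mid]=17>6: swap v[1],v[9]; hi=8 → [6, 7, 3, 14, 13, 11, 2, 9, 4, 17]
v[mid]=7>6: swap v[1],v[8]; hi=7 → [6, 4, 3, 14, 13, 11, 2, 9, 7, 17]
v[mid]=4<6: swap v[0],v[1]; lo=1,mid=2 → [4, 6, 3, 14, 13, 11, 2, 9, 7, 17]
v[mid]=3<6: swap v[1],v[2]; lo=2,mid=3 → [4, 3, 6, 14, 13, 11, 2, 9, 7, 17]
v[mid]=14>6: swap v[3],v[7]; hi=6 → [4, 3, 6, 9, 13, 11, 2, 14, 7, 17]
v[mid]=9>6: swap v[3],v[6]; hi=5 → [4, 3, 6, 2, 13, 11, 9, 14, 7, 17]
v[mid]=2<6: swap v[2],v[3]; lo=3,mid=4 → [4, 3, 2, 6, 13, 11, 9, 14, 7, 17]
v[mid]=13>6: swap v[4],v[5]; hi=4 → [4, 3, 2, 6, 11, 13, 9, 14, 7, 17]
v[mid]=11>6: swap v[4],v[4]; hi=3 → [4, 3, 2, 6, 11, 13, 9, 14, 7, 17]
end: lo=3, hi=3; v = [4, 3, 2, 6, 11, 13, 9, 14, 7, 17]

(3, 3)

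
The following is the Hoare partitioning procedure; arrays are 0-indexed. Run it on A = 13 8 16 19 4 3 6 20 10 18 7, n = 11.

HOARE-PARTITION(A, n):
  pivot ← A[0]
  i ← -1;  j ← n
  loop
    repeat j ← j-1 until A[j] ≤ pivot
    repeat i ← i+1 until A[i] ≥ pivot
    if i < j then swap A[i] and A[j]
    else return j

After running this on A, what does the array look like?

pivot=13
j stops at 10 (7), i stops at 0 (13); swap ⇒ 7 8 16 19 4 3 6 20 10 18 13
j stops at 8 (10), i stops at 2 (16); swap ⇒ 7 8 10 19 4 3 6 20 16 18 13
j stops at 6 (6), i stops at 3 (19); swap ⇒ 7 8 10 6 4 3 19 20 16 18 13
j stops at 5, i stops at 6; i≥j ⇒ return 5. A=7 8 10 6 4 3 19 20 16 18 13

7 8 10 6 4 3 19 20 16 18 13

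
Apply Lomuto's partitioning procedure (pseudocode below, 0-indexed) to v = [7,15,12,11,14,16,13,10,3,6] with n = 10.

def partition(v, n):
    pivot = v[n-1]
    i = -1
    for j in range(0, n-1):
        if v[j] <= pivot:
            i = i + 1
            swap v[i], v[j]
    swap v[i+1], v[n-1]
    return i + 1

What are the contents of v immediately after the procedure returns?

pivot=6, i=-1
j=0: 7>6, skip
j=1: 15>6, skip
j=2: 12>6, skip
j=3: 11>6, skip
j=4: 14>6, skip
j=5: 16>6, skip
j=6: 13>6, skip
j=7: 10>6, skip
j=8: 3≤6, i=0, swap(0,8) ⇒ [3,15,12,11,14,16,13,10,7,6]
swap(1,9) ⇒ [3,6,12,11,14,16,13,10,7,15]; return 1

[3,6,12,11,14,16,13,10,7,15]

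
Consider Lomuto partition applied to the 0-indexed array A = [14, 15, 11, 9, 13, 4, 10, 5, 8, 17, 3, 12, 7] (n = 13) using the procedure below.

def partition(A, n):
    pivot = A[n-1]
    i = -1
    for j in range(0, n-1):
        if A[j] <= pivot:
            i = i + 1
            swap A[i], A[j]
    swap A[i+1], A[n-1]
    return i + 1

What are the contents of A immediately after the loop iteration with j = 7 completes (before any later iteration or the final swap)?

pivot = A[12] = 7; i = -1
j=0: A[0]=14 > 7 → no swap
j=1: A[1]=15 > 7 → no swap
j=2: A[2]=11 > 7 → no swap
j=3: A[3]=9 > 7 → no swap
j=4: A[4]=13 > 7 → no swap
j=5: A[5]=4 ≤ 7 → i=0, swap A[0],A[5] → [4, 15, 11, 9, 13, 14, 10, 5, 8, 17, 3, 12, 7]
j=6: A[6]=10 > 7 → no swap
j=7: A[7]=5 ≤ 7 → i=1, swap A[1],A[7] → [4, 5, 11, 9, 13, 14, 10, 15, 8, 17, 3, 12, 7]
(after j=7) A = [4, 5, 11, 9, 13, 14, 10, 15, 8, 17, 3, 12, 7]

[4, 5, 11, 9, 13, 14, 10, 15, 8, 17, 3, 12, 7]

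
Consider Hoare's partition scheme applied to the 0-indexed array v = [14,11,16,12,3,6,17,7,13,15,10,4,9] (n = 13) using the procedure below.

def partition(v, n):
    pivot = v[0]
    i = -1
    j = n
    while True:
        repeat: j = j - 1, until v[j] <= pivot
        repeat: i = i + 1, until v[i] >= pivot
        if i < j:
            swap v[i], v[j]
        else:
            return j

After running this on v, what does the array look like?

[9,11,4,12,3,6,10,7,13,15,17,16,14]

pivot = v[0] = 14; i = -1, j = 13
j→12 (v[12]=9≤14), i→0 (v[0]=14≥14); i<j, swap → [9,11,16,12,3,6,17,7,13,15,10,4,14]
j→11 (v[11]=4≤14), i→2 (v[2]=16≥14); i<j, swap → [9,11,4,12,3,6,17,7,13,15,10,16,14]
j→10 (v[10]=10≤14), i→6 (v[6]=17≥14); i<j, swap → [9,11,4,12,3,6,10,7,13,15,17,16,14]
j→8, i→9; i≥j, return j=8. v = [9,11,4,12,3,6,10,7,13,15,17,16,14]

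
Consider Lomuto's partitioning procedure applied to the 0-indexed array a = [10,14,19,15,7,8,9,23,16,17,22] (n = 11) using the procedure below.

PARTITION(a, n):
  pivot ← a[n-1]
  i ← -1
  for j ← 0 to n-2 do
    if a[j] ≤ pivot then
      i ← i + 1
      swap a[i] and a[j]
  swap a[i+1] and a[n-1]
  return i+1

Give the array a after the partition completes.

pivot = a[10] = 22; i = -1
j=0: a[0]=10 ≤ 22 → i=0, swap a[0],a[0] (no change) → [10,14,19,15,7,8,9,23,16,17,22]
j=1: a[1]=14 ≤ 22 → i=1, swap a[1],a[1] (no change) → [10,14,19,15,7,8,9,23,16,17,22]
j=2: a[2]=19 ≤ 22 → i=2, swap a[2],a[2] (no change) → [10,14,19,15,7,8,9,23,16,17,22]
j=3: a[3]=15 ≤ 22 → i=3, swap a[3],a[3] (no change) → [10,14,19,15,7,8,9,23,16,17,22]
j=4: a[4]=7 ≤ 22 → i=4, swap a[4],a[4] (no change) → [10,14,19,15,7,8,9,23,16,17,22]
j=5: a[5]=8 ≤ 22 → i=5, swap a[5],a[5] (no change) → [10,14,19,15,7,8,9,23,16,17,22]
j=6: a[6]=9 ≤ 22 → i=6, swap a[6],a[6] (no change) → [10,14,19,15,7,8,9,23,16,17,22]
j=7: a[7]=23 > 22 → no swap
j=8: a[8]=16 ≤ 22 → i=7, swap a[7],a[8] → [10,14,19,15,7,8,9,16,23,17,22]
j=9: a[9]=17 ≤ 22 → i=8, swap a[8],a[9] → [10,14,19,15,7,8,9,16,17,23,22]
final swap a[9],a[10] → [10,14,19,15,7,8,9,16,17,22,23]; return 9

[10,14,19,15,7,8,9,16,17,22,23]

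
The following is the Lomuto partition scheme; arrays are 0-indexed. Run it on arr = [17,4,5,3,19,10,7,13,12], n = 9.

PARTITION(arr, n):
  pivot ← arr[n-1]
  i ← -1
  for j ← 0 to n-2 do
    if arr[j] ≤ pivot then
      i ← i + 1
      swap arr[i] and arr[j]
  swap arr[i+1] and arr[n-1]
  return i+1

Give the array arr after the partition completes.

[4,5,3,10,7,12,19,13,17]

pivot=12, i=-1
j=0: 17>12, skip
j=1: 4≤12, i=0, swap(0,1) ⇒ [4,17,5,3,19,10,7,13,12]
j=2: 5≤12, i=1, swap(1,2) ⇒ [4,5,17,3,19,10,7,13,12]
j=3: 3≤12, i=2, swap(2,3) ⇒ [4,5,3,17,19,10,7,13,12]
j=4: 19>12, skip
j=5: 10≤12, i=3, swap(3,5) ⇒ [4,5,3,10,19,17,7,13,12]
j=6: 7≤12, i=4, swap(4,6) ⇒ [4,5,3,10,7,17,19,13,12]
j=7: 13>12, skip
swap(5,8) ⇒ [4,5,3,10,7,12,19,13,17]; return 5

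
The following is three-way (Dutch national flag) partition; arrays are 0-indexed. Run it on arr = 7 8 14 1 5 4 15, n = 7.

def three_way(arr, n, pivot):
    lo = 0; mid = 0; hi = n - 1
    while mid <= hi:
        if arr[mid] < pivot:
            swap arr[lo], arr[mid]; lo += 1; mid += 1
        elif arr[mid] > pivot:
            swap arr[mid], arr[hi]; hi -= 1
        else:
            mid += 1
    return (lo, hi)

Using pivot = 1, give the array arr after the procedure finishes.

lo=0 mid=0 hi=6
7>1: swap(0,6), hi=5 ⇒ 15 8 14 1 5 4 7
15>1: swap(0,5), hi=4 ⇒ 4 8 14 1 5 15 7
4>1: swap(0,4), hi=3 ⇒ 5 8 14 1 4 15 7
5>1: swap(0,3), hi=2 ⇒ 1 8 14 5 4 15 7
1=1: mid=1
8>1: swap(1,2), hi=1 ⇒ 1 14 8 5 4 15 7
14>1: swap(1,1), hi=0 ⇒ 1 14 8 5 4 15 7
done. lo=0 hi=0; arr=1 14 8 5 4 15 7

1 14 8 5 4 15 7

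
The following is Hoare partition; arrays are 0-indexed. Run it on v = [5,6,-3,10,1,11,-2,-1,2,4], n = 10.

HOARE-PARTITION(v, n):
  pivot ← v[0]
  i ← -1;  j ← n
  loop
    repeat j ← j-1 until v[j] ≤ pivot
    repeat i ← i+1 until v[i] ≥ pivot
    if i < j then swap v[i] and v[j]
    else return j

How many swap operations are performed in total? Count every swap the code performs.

4

pivot = v[0] = 5; i = -1, j = 10
j→9 (v[9]=4≤5), i→0 (v[0]=5≥5); i<j, swap → [4,6,-3,10,1,11,-2,-1,2,5]
j→8 (v[8]=2≤5), i→1 (v[1]=6≥5); i<j, swap → [4,2,-3,10,1,11,-2,-1,6,5]
j→7 (v[7]=-1≤5), i→3 (v[3]=10≥5); i<j, swap → [4,2,-3,-1,1,11,-2,10,6,5]
j→6 (v[6]=-2≤5), i→5 (v[5]=11≥5); i<j, swap → [4,2,-3,-1,1,-2,11,10,6,5]
j→5, i→6; i≥j, return j=5. v = [4,2,-3,-1,1,-2,11,10,6,5]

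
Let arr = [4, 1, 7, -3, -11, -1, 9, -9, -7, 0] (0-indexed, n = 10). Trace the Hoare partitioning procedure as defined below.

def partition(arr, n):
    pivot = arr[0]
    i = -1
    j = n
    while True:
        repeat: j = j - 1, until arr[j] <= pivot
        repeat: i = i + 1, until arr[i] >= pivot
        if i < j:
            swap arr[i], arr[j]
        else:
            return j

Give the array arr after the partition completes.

[0, 1, -7, -3, -11, -1, -9, 9, 7, 4]

pivot = arr[0] = 4; i = -1, j = 10
j→9 (arr[9]=0≤4), i→0 (arr[0]=4≥4); i<j, swap → [0, 1, 7, -3, -11, -1, 9, -9, -7, 4]
j→8 (arr[8]=-7≤4), i→2 (arr[2]=7≥4); i<j, swap → [0, 1, -7, -3, -11, -1, 9, -9, 7, 4]
j→7 (arr[7]=-9≤4), i→6 (arr[6]=9≥4); i<j, swap → [0, 1, -7, -3, -11, -1, -9, 9, 7, 4]
j→6, i→7; i≥j, return j=6. arr = [0, 1, -7, -3, -11, -1, -9, 9, 7, 4]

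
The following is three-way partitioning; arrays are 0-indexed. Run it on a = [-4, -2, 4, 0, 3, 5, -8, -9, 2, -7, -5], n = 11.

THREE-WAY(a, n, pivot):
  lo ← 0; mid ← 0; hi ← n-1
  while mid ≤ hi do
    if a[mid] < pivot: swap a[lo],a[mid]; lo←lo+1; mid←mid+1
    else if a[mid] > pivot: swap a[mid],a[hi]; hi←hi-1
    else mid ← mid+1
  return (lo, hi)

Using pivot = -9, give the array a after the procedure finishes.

[-9, 4, 0, 3, 5, -8, -2, 2, -7, -5, -4]

pivot = -9; lo=0, mid=0, hi=10
a[mid]=-4>-9: swap a[0],a[10]; hi=9 → [-5, -2, 4, 0, 3, 5, -8, -9, 2, -7, -4]
a[mid]=-5>-9: swap a[0],a[9]; hi=8 → [-7, -2, 4, 0, 3, 5, -8, -9, 2, -5, -4]
a[mid]=-7>-9: swap a[0],a[8]; hi=7 → [2, -2, 4, 0, 3, 5, -8, -9, -7, -5, -4]
a[mid]=2>-9: swap a[0],a[7]; hi=6 → [-9, -2, 4, 0, 3, 5, -8, 2, -7, -5, -4]
a[mid]=-9=-9: mid=1
a[mid]=-2>-9: swap a[1],a[6]; hi=5 → [-9, -8, 4, 0, 3, 5, -2, 2, -7, -5, -4]
a[mid]=-8>-9: swap a[1],a[5]; hi=4 → [-9, 5, 4, 0, 3, -8, -2, 2, -7, -5, -4]
a[mid]=5>-9: swap a[1],a[4]; hi=3 → [-9, 3, 4, 0, 5, -8, -2, 2, -7, -5, -4]
a[mid]=3>-9: swap a[1],a[3]; hi=2 → [-9, 0, 4, 3, 5, -8, -2, 2, -7, -5, -4]
a[mid]=0>-9: swap a[1],a[2]; hi=1 → [-9, 4, 0, 3, 5, -8, -2, 2, -7, -5, -4]
a[mid]=4>-9: swap a[1],a[1]; hi=0 → [-9, 4, 0, 3, 5, -8, -2, 2, -7, -5, -4]
end: lo=0, hi=0; a = [-9, 4, 0, 3, 5, -8, -2, 2, -7, -5, -4]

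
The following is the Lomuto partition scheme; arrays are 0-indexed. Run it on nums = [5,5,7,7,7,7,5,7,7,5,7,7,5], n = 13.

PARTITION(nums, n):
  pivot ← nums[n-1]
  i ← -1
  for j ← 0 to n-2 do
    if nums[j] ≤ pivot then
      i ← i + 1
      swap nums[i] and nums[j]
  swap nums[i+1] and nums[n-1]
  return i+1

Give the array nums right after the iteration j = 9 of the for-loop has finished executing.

pivot=5, i=-1
j=0: 5≤5, i=0, swap(0,0) ⇒ [5,5,7,7,7,7,5,7,7,5,7,7,5]
j=1: 5≤5, i=1, swap(1,1) ⇒ [5,5,7,7,7,7,5,7,7,5,7,7,5]
j=2: 7>5, skip
j=3: 7>5, skip
j=4: 7>5, skip
j=5: 7>5, skip
j=6: 5≤5, i=2, swap(2,6) ⇒ [5,5,5,7,7,7,7,7,7,5,7,7,5]
j=7: 7>5, skip
j=8: 7>5, skip
j=9: 5≤5, i=3, swap(3,9) ⇒ [5,5,5,5,7,7,7,7,7,7,7,7,5]
(after j=9) nums = [5,5,5,5,7,7,7,7,7,7,7,7,5]

[5,5,5,5,7,7,7,7,7,7,7,7,5]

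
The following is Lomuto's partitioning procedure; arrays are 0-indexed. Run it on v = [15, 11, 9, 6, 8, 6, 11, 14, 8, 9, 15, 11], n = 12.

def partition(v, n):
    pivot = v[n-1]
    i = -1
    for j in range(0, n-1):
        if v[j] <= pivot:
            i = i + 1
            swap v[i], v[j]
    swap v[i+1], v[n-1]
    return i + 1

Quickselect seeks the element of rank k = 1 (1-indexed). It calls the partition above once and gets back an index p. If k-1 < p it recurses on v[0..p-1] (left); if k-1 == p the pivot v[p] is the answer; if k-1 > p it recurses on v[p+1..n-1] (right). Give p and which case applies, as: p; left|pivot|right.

8; left

pivot = v[11] = 11; i = -1
j=0: v[0]=15 > 11 → no swap
j=1: v[1]=11 ≤ 11 → i=0, swap v[0],v[1] → [11, 15, 9, 6, 8, 6, 11, 14, 8, 9, 15, 11]
j=2: v[2]=9 ≤ 11 → i=1, swap v[1],v[2] → [11, 9, 15, 6, 8, 6, 11, 14, 8, 9, 15, 11]
j=3: v[3]=6 ≤ 11 → i=2, swap v[2],v[3] → [11, 9, 6, 15, 8, 6, 11, 14, 8, 9, 15, 11]
j=4: v[4]=8 ≤ 11 → i=3, swap v[3],v[4] → [11, 9, 6, 8, 15, 6, 11, 14, 8, 9, 15, 11]
j=5: v[5]=6 ≤ 11 → i=4, swap v[4],v[5] → [11, 9, 6, 8, 6, 15, 11, 14, 8, 9, 15, 11]
j=6: v[6]=11 ≤ 11 → i=5, swap v[5],v[6] → [11, 9, 6, 8, 6, 11, 15, 14, 8, 9, 15, 11]
j=7: v[7]=14 > 11 → no swap
j=8: v[8]=8 ≤ 11 → i=6, swap v[6],v[8] → [11, 9, 6, 8, 6, 11, 8, 14, 15, 9, 15, 11]
j=9: v[9]=9 ≤ 11 → i=7, swap v[7],v[9] → [11, 9, 6, 8, 6, 11, 8, 9, 15, 14, 15, 11]
j=10: v[10]=15 > 11 → no swap
final swap v[8],v[11] → [11, 9, 6, 8, 6, 11, 8, 9, 11, 14, 15, 15]; return 8
p = 8; k-1 = 0 < 8 ⇒ left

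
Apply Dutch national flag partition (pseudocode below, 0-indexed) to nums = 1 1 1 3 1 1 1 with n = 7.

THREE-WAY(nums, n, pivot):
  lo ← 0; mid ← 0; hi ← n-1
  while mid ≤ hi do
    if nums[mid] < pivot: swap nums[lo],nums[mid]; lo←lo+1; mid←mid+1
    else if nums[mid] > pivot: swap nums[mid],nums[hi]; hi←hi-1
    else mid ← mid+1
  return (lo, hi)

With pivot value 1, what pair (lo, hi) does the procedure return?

lo=0 mid=0 hi=6
1=1: mid=1
1=1: mid=2
1=1: mid=3
3>1: swap(3,6), hi=5 ⇒ 1 1 1 1 1 1 3
1=1: mid=4
1=1: mid=5
1=1: mid=6
done. lo=0 hi=5; nums=1 1 1 1 1 1 3

(0, 5)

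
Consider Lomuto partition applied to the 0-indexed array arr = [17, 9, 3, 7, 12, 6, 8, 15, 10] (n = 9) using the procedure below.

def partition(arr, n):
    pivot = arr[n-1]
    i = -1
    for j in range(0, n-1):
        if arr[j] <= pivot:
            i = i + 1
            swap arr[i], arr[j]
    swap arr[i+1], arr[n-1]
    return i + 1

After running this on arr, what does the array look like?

[9, 3, 7, 6, 8, 10, 12, 15, 17]

pivot = arr[8] = 10; i = -1
j=0: arr[0]=17 > 10 → no swap
j=1: arr[1]=9 ≤ 10 → i=0, swap arr[0],arr[1] → [9, 17, 3, 7, 12, 6, 8, 15, 10]
j=2: arr[2]=3 ≤ 10 → i=1, swap arr[1],arr[2] → [9, 3, 17, 7, 12, 6, 8, 15, 10]
j=3: arr[3]=7 ≤ 10 → i=2, swap arr[2],arr[3] → [9, 3, 7, 17, 12, 6, 8, 15, 10]
j=4: arr[4]=12 > 10 → no swap
j=5: arr[5]=6 ≤ 10 → i=3, swap arr[3],arr[5] → [9, 3, 7, 6, 12, 17, 8, 15, 10]
j=6: arr[6]=8 ≤ 10 → i=4, swap arr[4],arr[6] → [9, 3, 7, 6, 8, 17, 12, 15, 10]
j=7: arr[7]=15 > 10 → no swap
final swap arr[5],arr[8] → [9, 3, 7, 6, 8, 10, 12, 15, 17]; return 5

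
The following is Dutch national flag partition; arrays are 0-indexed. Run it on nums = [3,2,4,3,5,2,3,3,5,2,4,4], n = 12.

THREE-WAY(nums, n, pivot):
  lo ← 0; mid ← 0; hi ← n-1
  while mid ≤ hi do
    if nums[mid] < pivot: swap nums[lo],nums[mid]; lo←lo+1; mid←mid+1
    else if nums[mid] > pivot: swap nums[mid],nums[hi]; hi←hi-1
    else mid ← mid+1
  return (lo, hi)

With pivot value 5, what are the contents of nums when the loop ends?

[3,2,4,3,2,3,3,2,4,4,5,5]

pivot = 5; lo=0, mid=0, hi=11
nums[mid]=3<5: swap nums[0],nums[0]; lo=1,mid=1 → [3,2,4,3,5,2,3,3,5,2,4,4]
nums[mid]=2<5: swap nums[1],nums[1]; lo=2,mid=2 → [3,2,4,3,5,2,3,3,5,2,4,4]
nums[mid]=4<5: swap nums[2],nums[2]; lo=3,mid=3 → [3,2,4,3,5,2,3,3,5,2,4,4]
nums[mid]=3<5: swap nums[3],nums[3]; lo=4,mid=4 → [3,2,4,3,5,2,3,3,5,2,4,4]
nums[mid]=5=5: mid=5
nums[mid]=2<5: swap nums[4],nums[5]; lo=5,mid=6 → [3,2,4,3,2,5,3,3,5,2,4,4]
nums[mid]=3<5: swap nums[5],nums[6]; lo=6,mid=7 → [3,2,4,3,2,3,5,3,5,2,4,4]
nums[mid]=3<5: swap nums[6],nums[7]; lo=7,mid=8 → [3,2,4,3,2,3,3,5,5,2,4,4]
nums[mid]=5=5: mid=9
nums[mid]=2<5: swap nums[7],nums[9]; lo=8,mid=10 → [3,2,4,3,2,3,3,2,5,5,4,4]
nums[mid]=4<5: swap nums[8],nums[10]; lo=9,mid=11 → [3,2,4,3,2,3,3,2,4,5,5,4]
nums[mid]=4<5: swap nums[9],nums[11]; lo=10,mid=12 → [3,2,4,3,2,3,3,2,4,4,5,5]
end: lo=10, hi=11; nums = [3,2,4,3,2,3,3,2,4,4,5,5]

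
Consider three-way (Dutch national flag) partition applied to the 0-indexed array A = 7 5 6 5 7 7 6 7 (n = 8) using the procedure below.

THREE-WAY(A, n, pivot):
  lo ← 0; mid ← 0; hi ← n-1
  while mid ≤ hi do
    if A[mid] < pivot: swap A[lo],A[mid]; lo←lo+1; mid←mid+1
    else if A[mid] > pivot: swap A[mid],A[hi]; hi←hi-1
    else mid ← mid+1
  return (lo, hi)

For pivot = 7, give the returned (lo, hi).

pivot = 7; lo=0, mid=0, hi=7
A[mid]=7=7: mid=1
A[mid]=5<7: swap A[0],A[1]; lo=1,mid=2 → 5 7 6 5 7 7 6 7
A[mid]=6<7: swap A[1],A[2]; lo=2,mid=3 → 5 6 7 5 7 7 6 7
A[mid]=5<7: swap A[2],A[3]; lo=3,mid=4 → 5 6 5 7 7 7 6 7
A[mid]=7=7: mid=5
A[mid]=7=7: mid=6
A[mid]=6<7: swap A[3],A[6]; lo=4,mid=7 → 5 6 5 6 7 7 7 7
A[mid]=7=7: mid=8
end: lo=4, hi=7; A = 5 6 5 6 7 7 7 7

(4, 7)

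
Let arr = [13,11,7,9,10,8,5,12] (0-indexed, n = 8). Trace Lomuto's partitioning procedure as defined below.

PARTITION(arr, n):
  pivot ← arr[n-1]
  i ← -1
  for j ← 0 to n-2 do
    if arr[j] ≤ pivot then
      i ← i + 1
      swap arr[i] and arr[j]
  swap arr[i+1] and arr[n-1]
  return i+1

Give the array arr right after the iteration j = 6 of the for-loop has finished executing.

[11,7,9,10,8,5,13,12]

pivot = arr[7] = 12; i = -1
j=0: arr[0]=13 > 12 → no swap
j=1: arr[1]=11 ≤ 12 → i=0, swap arr[0],arr[1] → [11,13,7,9,10,8,5,12]
j=2: arr[2]=7 ≤ 12 → i=1, swap arr[1],arr[2] → [11,7,13,9,10,8,5,12]
j=3: arr[3]=9 ≤ 12 → i=2, swap arr[2],arr[3] → [11,7,9,13,10,8,5,12]
j=4: arr[4]=10 ≤ 12 → i=3, swap arr[3],arr[4] → [11,7,9,10,13,8,5,12]
j=5: arr[5]=8 ≤ 12 → i=4, swap arr[4],arr[5] → [11,7,9,10,8,13,5,12]
j=6: arr[6]=5 ≤ 12 → i=5, swap arr[5],arr[6] → [11,7,9,10,8,5,13,12]
(after j=6) arr = [11,7,9,10,8,5,13,12]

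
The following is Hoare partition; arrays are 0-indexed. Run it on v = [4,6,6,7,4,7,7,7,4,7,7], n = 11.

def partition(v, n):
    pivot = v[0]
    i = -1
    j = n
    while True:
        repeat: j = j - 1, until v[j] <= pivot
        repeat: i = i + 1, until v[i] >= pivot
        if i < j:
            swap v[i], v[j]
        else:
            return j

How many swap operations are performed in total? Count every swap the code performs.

2

pivot=4
j stops at 8 (4), i stops at 0 (4); swap ⇒ [4,6,6,7,4,7,7,7,4,7,7]
j stops at 4 (4), i stops at 1 (6); swap ⇒ [4,4,6,7,6,7,7,7,4,7,7]
j stops at 1, i stops at 2; i≥j ⇒ return 1. v=[4,4,6,7,6,7,7,7,4,7,7]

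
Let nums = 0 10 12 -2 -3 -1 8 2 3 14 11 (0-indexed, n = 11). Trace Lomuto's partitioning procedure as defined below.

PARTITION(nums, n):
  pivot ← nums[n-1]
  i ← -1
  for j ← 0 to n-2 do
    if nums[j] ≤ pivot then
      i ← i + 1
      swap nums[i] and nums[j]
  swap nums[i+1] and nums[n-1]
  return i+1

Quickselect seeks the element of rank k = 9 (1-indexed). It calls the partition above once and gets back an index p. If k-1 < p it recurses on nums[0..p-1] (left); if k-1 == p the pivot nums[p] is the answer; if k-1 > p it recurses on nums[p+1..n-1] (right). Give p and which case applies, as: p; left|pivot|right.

8; pivot

pivot = nums[10] = 11; i = -1
j=0: nums[0]=0 ≤ 11 → i=0, swap nums[0],nums[0] (no change) → 0 10 12 -2 -3 -1 8 2 3 14 11
j=1: nums[1]=10 ≤ 11 → i=1, swap nums[1],nums[1] (no change) → 0 10 12 -2 -3 -1 8 2 3 14 11
j=2: nums[2]=12 > 11 → no swap
j=3: nums[3]=-2 ≤ 11 → i=2, swap nums[2],nums[3] → 0 10 -2 12 -3 -1 8 2 3 14 11
j=4: nums[4]=-3 ≤ 11 → i=3, swap nums[3],nums[4] → 0 10 -2 -3 12 -1 8 2 3 14 11
j=5: nums[5]=-1 ≤ 11 → i=4, swap nums[4],nums[5] → 0 10 -2 -3 -1 12 8 2 3 14 11
j=6: nums[6]=8 ≤ 11 → i=5, swap nums[5],nums[6] → 0 10 -2 -3 -1 8 12 2 3 14 11
j=7: nums[7]=2 ≤ 11 → i=6, swap nums[6],nums[7] → 0 10 -2 -3 -1 8 2 12 3 14 11
j=8: nums[8]=3 ≤ 11 → i=7, swap nums[7],nums[8] → 0 10 -2 -3 -1 8 2 3 12 14 11
j=9: nums[9]=14 > 11 → no swap
final swap nums[8],nums[10] → 0 10 -2 -3 -1 8 2 3 11 14 12; return 8
p = 8; k-1 = 8 == 8 ⇒ pivot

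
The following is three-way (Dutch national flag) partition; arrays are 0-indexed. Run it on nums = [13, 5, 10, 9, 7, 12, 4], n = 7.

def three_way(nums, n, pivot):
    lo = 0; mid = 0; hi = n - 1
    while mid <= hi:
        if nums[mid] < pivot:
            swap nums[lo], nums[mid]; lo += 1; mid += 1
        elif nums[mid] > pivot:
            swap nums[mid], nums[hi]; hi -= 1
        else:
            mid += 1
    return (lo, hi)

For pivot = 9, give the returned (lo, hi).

pivot = 9; lo=0, mid=0, hi=6
nums[mid]=13>9: swap nums[0],nums[6]; hi=5 → [4, 5, 10, 9, 7, 12, 13]
nums[mid]=4<9: swap nums[0],nums[0]; lo=1,mid=1 → [4, 5, 10, 9, 7, 12, 13]
nums[mid]=5<9: swap nums[1],nums[1]; lo=2,mid=2 → [4, 5, 10, 9, 7, 12, 13]
nums[mid]=10>9: swap nums[2],nums[5]; hi=4 → [4, 5, 12, 9, 7, 10, 13]
nums[mid]=12>9: swap nums[2],nums[4]; hi=3 → [4, 5, 7, 9, 12, 10, 13]
nums[mid]=7<9: swap nums[2],nums[2]; lo=3,mid=3 → [4, 5, 7, 9, 12, 10, 13]
nums[mid]=9=9: mid=4
end: lo=3, hi=3; nums = [4, 5, 7, 9, 12, 10, 13]

(3, 3)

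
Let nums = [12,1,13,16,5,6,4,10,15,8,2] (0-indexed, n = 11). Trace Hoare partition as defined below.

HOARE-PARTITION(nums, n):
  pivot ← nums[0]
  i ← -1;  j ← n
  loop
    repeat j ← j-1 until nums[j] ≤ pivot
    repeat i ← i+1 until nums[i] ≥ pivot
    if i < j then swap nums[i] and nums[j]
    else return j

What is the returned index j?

6

pivot = nums[0] = 12; i = -1, j = 11
j→10 (nums[10]=2≤12), i→0 (nums[0]=12≥12); i<j, swap → [2,1,13,16,5,6,4,10,15,8,12]
j→9 (nums[9]=8≤12), i→2 (nums[2]=13≥12); i<j, swap → [2,1,8,16,5,6,4,10,15,13,12]
j→7 (nums[7]=10≤12), i→3 (nums[3]=16≥12); i<j, swap → [2,1,8,10,5,6,4,16,15,13,12]
j→6, i→7; i≥j, return j=6. nums = [2,1,8,10,5,6,4,16,15,13,12]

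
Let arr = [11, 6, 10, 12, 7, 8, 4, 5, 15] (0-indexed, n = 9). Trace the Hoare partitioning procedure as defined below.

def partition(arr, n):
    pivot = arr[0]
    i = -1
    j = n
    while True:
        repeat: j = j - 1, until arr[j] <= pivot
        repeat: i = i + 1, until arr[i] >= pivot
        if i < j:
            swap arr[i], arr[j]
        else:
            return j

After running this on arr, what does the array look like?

pivot = arr[0] = 11; i = -1, j = 9
j→7 (arr[7]=5≤11), i→0 (arr[0]=11≥11); i<j, swap → [5, 6, 10, 12, 7, 8, 4, 11, 15]
j→6 (arr[6]=4≤11), i→3 (arr[3]=12≥11); i<j, swap → [5, 6, 10, 4, 7, 8, 12, 11, 15]
j→5, i→6; i≥j, return j=5. arr = [5, 6, 10, 4, 7, 8, 12, 11, 15]

[5, 6, 10, 4, 7, 8, 12, 11, 15]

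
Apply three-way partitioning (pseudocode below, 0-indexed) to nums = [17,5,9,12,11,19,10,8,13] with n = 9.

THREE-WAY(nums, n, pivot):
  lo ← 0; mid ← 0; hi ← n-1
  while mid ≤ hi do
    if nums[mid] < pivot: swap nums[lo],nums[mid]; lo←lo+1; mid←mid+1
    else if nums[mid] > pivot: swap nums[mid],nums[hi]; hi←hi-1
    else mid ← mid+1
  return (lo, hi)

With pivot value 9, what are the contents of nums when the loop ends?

[8,5,9,11,19,10,12,13,17]

lo=0 mid=0 hi=8
17>9: swap(0,8), hi=7 ⇒ [13,5,9,12,11,19,10,8,17]
13>9: swap(0,7), hi=6 ⇒ [8,5,9,12,11,19,10,13,17]
8<9: swap(0,0), lo=1 mid=1 ⇒ [8,5,9,12,11,19,10,13,17]
5<9: swap(1,1), lo=2 mid=2 ⇒ [8,5,9,12,11,19,10,13,17]
9=9: mid=3
12>9: swap(3,6), hi=5 ⇒ [8,5,9,10,11,19,12,13,17]
10>9: swap(3,5), hi=4 ⇒ [8,5,9,19,11,10,12,13,17]
19>9: swap(3,4), hi=3 ⇒ [8,5,9,11,19,10,12,13,17]
11>9: swap(3,3), hi=2 ⇒ [8,5,9,11,19,10,12,13,17]
done. lo=2 hi=2; nums=[8,5,9,11,19,10,12,13,17]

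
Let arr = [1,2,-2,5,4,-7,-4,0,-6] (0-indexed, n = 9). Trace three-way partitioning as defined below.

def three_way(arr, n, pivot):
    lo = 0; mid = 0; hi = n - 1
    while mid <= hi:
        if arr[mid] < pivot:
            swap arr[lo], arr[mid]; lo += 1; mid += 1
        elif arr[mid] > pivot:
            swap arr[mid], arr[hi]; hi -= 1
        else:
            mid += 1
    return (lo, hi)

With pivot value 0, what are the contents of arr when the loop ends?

[-6,-2,-4,-7,0,4,5,2,1]

lo=0 mid=0 hi=8
1>0: swap(0,8), hi=7 ⇒ [-6,2,-2,5,4,-7,-4,0,1]
-6<0: swap(0,0), lo=1 mid=1 ⇒ [-6,2,-2,5,4,-7,-4,0,1]
2>0: swap(1,7), hi=6 ⇒ [-6,0,-2,5,4,-7,-4,2,1]
0=0: mid=2
-2<0: swap(1,2), lo=2 mid=3 ⇒ [-6,-2,0,5,4,-7,-4,2,1]
5>0: swap(3,6), hi=5 ⇒ [-6,-2,0,-4,4,-7,5,2,1]
-4<0: swap(2,3), lo=3 mid=4 ⇒ [-6,-2,-4,0,4,-7,5,2,1]
4>0: swap(4,5), hi=4 ⇒ [-6,-2,-4,0,-7,4,5,2,1]
-7<0: swap(3,4), lo=4 mid=5 ⇒ [-6,-2,-4,-7,0,4,5,2,1]
done. lo=4 hi=4; arr=[-6,-2,-4,-7,0,4,5,2,1]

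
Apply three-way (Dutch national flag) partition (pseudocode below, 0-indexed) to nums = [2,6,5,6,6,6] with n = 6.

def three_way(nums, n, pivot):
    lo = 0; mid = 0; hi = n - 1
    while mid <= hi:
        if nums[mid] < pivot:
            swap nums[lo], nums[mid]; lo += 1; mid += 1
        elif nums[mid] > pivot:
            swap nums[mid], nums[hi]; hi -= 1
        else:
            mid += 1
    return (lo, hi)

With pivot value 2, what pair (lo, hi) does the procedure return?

pivot = 2; lo=0, mid=0, hi=5
nums[mid]=2=2: mid=1
nums[mid]=6>2: swap nums[1],nums[5]; hi=4 → [2,6,5,6,6,6]
nums[mid]=6>2: swap nums[1],nums[4]; hi=3 → [2,6,5,6,6,6]
nums[mid]=6>2: swap nums[1],nums[3]; hi=2 → [2,6,5,6,6,6]
nums[mid]=6>2: swap nums[1],nums[2]; hi=1 → [2,5,6,6,6,6]
nums[mid]=5>2: swap nums[1],nums[1]; hi=0 → [2,5,6,6,6,6]
end: lo=0, hi=0; nums = [2,5,6,6,6,6]

(0, 0)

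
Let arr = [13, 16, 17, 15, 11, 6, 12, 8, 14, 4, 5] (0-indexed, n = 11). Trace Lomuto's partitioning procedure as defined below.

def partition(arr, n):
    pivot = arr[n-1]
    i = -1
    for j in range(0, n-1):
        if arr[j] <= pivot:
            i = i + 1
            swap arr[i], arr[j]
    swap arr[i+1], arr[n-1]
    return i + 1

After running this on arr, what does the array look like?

[4, 5, 17, 15, 11, 6, 12, 8, 14, 13, 16]

pivot=5, i=-1
j=0: 13>5, skip
j=1: 16>5, skip
j=2: 17>5, skip
j=3: 15>5, skip
j=4: 11>5, skip
j=5: 6>5, skip
j=6: 12>5, skip
j=7: 8>5, skip
j=8: 14>5, skip
j=9: 4≤5, i=0, swap(0,9) ⇒ [4, 16, 17, 15, 11, 6, 12, 8, 14, 13, 5]
swap(1,10) ⇒ [4, 5, 17, 15, 11, 6, 12, 8, 14, 13, 16]; return 1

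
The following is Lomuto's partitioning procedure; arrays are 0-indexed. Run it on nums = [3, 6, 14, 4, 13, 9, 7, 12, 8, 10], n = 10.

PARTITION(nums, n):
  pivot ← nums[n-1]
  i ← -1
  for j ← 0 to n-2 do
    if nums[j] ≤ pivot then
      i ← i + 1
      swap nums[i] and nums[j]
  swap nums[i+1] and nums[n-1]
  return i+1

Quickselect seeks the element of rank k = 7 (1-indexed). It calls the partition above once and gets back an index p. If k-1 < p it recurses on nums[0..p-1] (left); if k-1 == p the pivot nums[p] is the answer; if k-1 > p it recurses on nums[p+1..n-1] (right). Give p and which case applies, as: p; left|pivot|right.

6; pivot

pivot=10, i=-1
j=0: 3≤10, i=0, swap(0,0) ⇒ [3, 6, 14, 4, 13, 9, 7, 12, 8, 10]
j=1: 6≤10, i=1, swap(1,1) ⇒ [3, 6, 14, 4, 13, 9, 7, 12, 8, 10]
j=2: 14>10, skip
j=3: 4≤10, i=2, swap(2,3) ⇒ [3, 6, 4, 14, 13, 9, 7, 12, 8, 10]
j=4: 13>10, skip
j=5: 9≤10, i=3, swap(3,5) ⇒ [3, 6, 4, 9, 13, 14, 7, 12, 8, 10]
j=6: 7≤10, i=4, swap(4,6) ⇒ [3, 6, 4, 9, 7, 14, 13, 12, 8, 10]
j=7: 12>10, skip
j=8: 8≤10, i=5, swap(5,8) ⇒ [3, 6, 4, 9, 7, 8, 13, 12, 14, 10]
swap(6,9) ⇒ [3, 6, 4, 9, 7, 8, 10, 12, 14, 13]; return 6
p = 6; k-1 = 6 == 6 ⇒ pivot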